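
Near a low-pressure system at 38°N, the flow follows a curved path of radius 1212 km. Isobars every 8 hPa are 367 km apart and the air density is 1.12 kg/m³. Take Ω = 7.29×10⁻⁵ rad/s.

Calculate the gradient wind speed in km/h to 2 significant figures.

67 km/h

Coriolis parameter at 38°N:
f = 2Ω sin φ = 2 × 7.29×10⁻⁵ × sin 38° = 8.98×10⁻⁵ s⁻¹
Pressure gradient: |∂P/∂n| = 800 Pa / 367000 m = 2.18×10⁻³ Pa/m
Geostrophic speed: V_g = |∂P/∂n|/(fρ) = 2.18×10⁻³/(8.98×10⁻⁵ × 1.12) = 21.7 m/s
Around a low, centrifugal force acts outward with Coriolis, so pressure-gradient force balances both:
(1/ρ)|∂P/∂n| = fV + V²/R  →  V² + fR·V − fR·V_g = 0
With fR = 8.98×10⁻⁵ × 1212×10³ m = 109 m/s:
V = [−fR + √((fR)² + 4 fR V_g)]/2 = [−109 + √(109² + 4×109×21.7)]/2 = 18.5 m/s
Subgeostrophic (V < V_g = 21.7 m/s), as expected around a low.
Converting: 18.5 m/s × 3.6 = 67 km/h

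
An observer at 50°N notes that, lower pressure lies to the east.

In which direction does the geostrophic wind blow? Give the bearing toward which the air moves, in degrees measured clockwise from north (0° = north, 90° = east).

180°

The pressure-gradient force points toward the east (bearing 090°).
Geostrophic balance: in the Northern Hemisphere the Coriolis force deflects motion to the right, so the geostrophic wind blows 90° to the right of the pressure-gradient force (low pressure on the left).
Rotating 090° by 90° clockwise gives 180° — the wind blows toward the south.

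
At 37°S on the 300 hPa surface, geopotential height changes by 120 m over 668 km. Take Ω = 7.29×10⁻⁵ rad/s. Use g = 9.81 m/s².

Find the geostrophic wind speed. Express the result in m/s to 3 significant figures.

Coriolis parameter at 37°S:
f = 2Ω sin φ = 2 × 7.29×10⁻⁵ × sin 37° = 8.77×10⁻⁵ s⁻¹
Height gradient: |∂Z/∂n| = 120 m / 668000 m = 1.80×10⁻⁴
On a pressure surface, geostrophic balance gives V_g = (g/f)|∂Z/∂n|:
V_g = 9.81 × 1.80×10⁻⁴ / 8.77×10⁻⁵ = 20.1 m/s

20.1 m/s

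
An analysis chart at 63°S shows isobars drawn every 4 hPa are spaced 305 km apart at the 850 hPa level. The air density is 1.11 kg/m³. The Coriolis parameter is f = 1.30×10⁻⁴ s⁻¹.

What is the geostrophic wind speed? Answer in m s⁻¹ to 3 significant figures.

Pressure gradient: |∂P/∂n| = 400 Pa / 305000 m = 1.31×10⁻³ Pa/m
Geostrophic balance (pressure-gradient force = Coriolis force):
V_g = (1/(fρ)) |∂P/∂n| = 1.31×10⁻³ / (1.30×10⁻⁴ × 1.11) = 9.09 m/s

9.09 m s⁻¹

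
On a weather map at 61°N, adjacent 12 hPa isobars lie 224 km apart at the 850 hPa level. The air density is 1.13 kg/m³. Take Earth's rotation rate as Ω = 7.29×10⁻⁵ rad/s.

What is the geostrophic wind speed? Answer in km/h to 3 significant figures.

Coriolis parameter at 61°N:
f = 2Ω sin φ = 2 × 7.29×10⁻⁵ × sin 61° = 1.28×10⁻⁴ s⁻¹
Pressure gradient: |∂P/∂n| = 1200 Pa / 224000 m = 5.36×10⁻³ Pa/m
Geostrophic balance (pressure-gradient force = Coriolis force):
V_g = (1/(fρ)) |∂P/∂n| = 5.36×10⁻³ / (1.28×10⁻⁴ × 1.13) = 37.2 m/s
Converting: 37.2 m/s × 3.6 = 134 km/h

134 km/h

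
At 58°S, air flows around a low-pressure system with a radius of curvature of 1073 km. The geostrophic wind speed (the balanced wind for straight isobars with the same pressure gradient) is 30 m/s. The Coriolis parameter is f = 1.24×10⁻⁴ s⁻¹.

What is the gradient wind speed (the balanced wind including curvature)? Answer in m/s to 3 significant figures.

Around a low, centrifugal force acts outward with Coriolis, so pressure-gradient force balances both:
(1/ρ)|∂P/∂n| = fV + V²/R  →  V² + fR·V − fR·V_g = 0
With fR = 1.24×10⁻⁴ × 1073×10³ m = 133 m/s:
V = [−fR + √((fR)² + 4 fR V_g)]/2 = [−133 + √(133² + 4×133×30)]/2 = 25.2 m/s
Subgeostrophic (V < V_g = 30 m/s), as expected around a low.

25.2 m/s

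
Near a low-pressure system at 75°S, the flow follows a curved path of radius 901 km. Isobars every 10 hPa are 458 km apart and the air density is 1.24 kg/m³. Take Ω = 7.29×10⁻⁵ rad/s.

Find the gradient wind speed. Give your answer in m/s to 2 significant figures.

Coriolis parameter at 75°S:
f = 2Ω sin φ = 2 × 7.29×10⁻⁵ × sin 75° = 1.41×10⁻⁴ s⁻¹
Pressure gradient: |∂P/∂n| = 1000 Pa / 458000 m = 2.18×10⁻³ Pa/m
Geostrophic speed: V_g = |∂P/∂n|/(fρ) = 2.18×10⁻³/(1.41×10⁻⁴ × 1.24) = 12.5 m/s
Around a low, centrifugal force acts outward with Coriolis, so pressure-gradient force balances both:
(1/ρ)|∂P/∂n| = fV + V²/R  →  V² + fR·V − fR·V_g = 0
With fR = 1.41×10⁻⁴ × 901×10³ m = 127 m/s:
V = [−fR + √((fR)² + 4 fR V_g)]/2 = [−127 + √(127² + 4×127×12.5)]/2 = 11.5 m/s
Subgeostrophic (V < V_g = 12.5 m/s), as expected around a low.

11 m/s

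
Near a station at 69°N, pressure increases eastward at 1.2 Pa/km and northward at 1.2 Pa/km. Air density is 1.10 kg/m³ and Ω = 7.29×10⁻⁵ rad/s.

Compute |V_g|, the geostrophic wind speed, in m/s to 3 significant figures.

Coriolis parameter at 69°N:
f = 2Ω sin φ = 2 × 7.29×10⁻⁵ × sin 69° = 1.36×10⁻⁴ s⁻¹
Component geostrophic relations (x east, y north):
u_g = −(1/(fρ)) ∂P/∂y,  v_g = (1/(fρ)) ∂P/∂x
u_g = −(1.2×10⁻³)/(1.36×10⁻⁴ × 1.10) = −8.01 m/s;  v_g = (1.2×10⁻³)/(1.36×10⁻⁴ × 1.10) = 8.01 m/s
|V_g| = √(u_g² + v_g²) = 11.3 m/s

11.3 m/s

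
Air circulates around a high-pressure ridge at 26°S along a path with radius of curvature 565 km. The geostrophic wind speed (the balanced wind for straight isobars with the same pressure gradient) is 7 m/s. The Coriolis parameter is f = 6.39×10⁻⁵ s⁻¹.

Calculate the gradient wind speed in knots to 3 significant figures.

18.5 knots

Around a high, pressure-gradient force acts outward with centrifugal, so Coriolis balances both:
fV = (1/ρ)|∂P/∂n| + V²/R  →  V² − fR·V + fR·V_g = 0
With fR = 6.39×10⁻⁵ × 565×10³ m = 36.1 m/s:
V = [fR − √((fR)² − 4 fR V_g)]/2 = [36.1 − √(36.1² − 4×36.1×7)]/2 = 9.5 m/s
Supergeostrophic (V > V_g = 7 m/s), as expected around a high.
Converting: 9.5 m/s × 1.944 = 18.5 knots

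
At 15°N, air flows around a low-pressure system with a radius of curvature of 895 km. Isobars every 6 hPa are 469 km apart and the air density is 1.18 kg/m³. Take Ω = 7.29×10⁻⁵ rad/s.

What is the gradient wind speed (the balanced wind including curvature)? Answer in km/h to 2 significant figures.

Coriolis parameter at 15°N:
f = 2Ω sin φ = 2 × 7.29×10⁻⁵ × sin 15° = 3.77×10⁻⁵ s⁻¹
Pressure gradient: |∂P/∂n| = 600 Pa / 469000 m = 1.28×10⁻³ Pa/m
Geostrophic speed: V_g = |∂P/∂n|/(fρ) = 1.28×10⁻³/(3.77×10⁻⁵ × 1.18) = 28.7 m/s
Around a low, centrifugal force acts outward with Coriolis, so pressure-gradient force balances both:
(1/ρ)|∂P/∂n| = fV + V²/R  →  V² + fR·V − fR·V_g = 0
With fR = 3.77×10⁻⁵ × 895×10³ m = 33.8 m/s:
V = [−fR + √((fR)² + 4 fR V_g)]/2 = [−33.8 + √(33.8² + 4×33.8×28.7)]/2 = 18.5 m/s
Subgeostrophic (V < V_g = 28.7 m/s), as expected around a low.
Converting: 18.5 m/s × 3.6 = 67 km/h

67 km/h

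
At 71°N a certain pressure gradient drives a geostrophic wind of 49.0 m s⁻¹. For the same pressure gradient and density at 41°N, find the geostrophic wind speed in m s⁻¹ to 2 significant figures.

With the same pressure gradient and density, V_g ∝ 1/f ∝ 1/sin φ.
V₂ = V₁ · sin φ₁ / sin φ₂ = 49.0 × sin 71° / sin 41°
V₂ = 49.0 × 0.9455/0.6561 = 71 m s⁻¹

71 m s⁻¹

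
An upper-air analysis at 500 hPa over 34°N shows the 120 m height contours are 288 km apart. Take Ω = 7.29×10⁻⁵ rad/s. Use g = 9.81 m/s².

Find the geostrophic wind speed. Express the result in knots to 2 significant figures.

97 knots

Coriolis parameter at 34°N:
f = 2Ω sin φ = 2 × 7.29×10⁻⁵ × sin 34° = 8.15×10⁻⁵ s⁻¹
Height gradient: |∂Z/∂n| = 120 m / 288000 m = 4.17×10⁻⁴
On a pressure surface, geostrophic balance gives V_g = (g/f)|∂Z/∂n|:
V_g = 9.81 × 4.17×10⁻⁴ / 8.15×10⁻⁵ = 50.1 m/s
Converting: 50.1 m/s × 1.944 = 97 knots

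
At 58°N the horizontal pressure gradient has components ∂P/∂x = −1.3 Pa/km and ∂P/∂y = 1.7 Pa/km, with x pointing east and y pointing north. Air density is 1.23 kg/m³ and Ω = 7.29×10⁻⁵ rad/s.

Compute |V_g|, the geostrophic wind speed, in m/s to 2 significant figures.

Coriolis parameter at 58°N:
f = 2Ω sin φ = 2 × 7.29×10⁻⁵ × sin 58° = 1.24×10⁻⁴ s⁻¹
Component geostrophic relations (x east, y north):
u_g = −(1/(fρ)) ∂P/∂y,  v_g = (1/(fρ)) ∂P/∂x
u_g = −(1.7×10⁻³)/(1.24×10⁻⁴ × 1.23) = −11.2 m/s;  v_g = (−1.3×10⁻³)/(1.24×10⁻⁴ × 1.23) = −8.55 m/s
|V_g| = √(u_g² + v_g²) = 14.1 m/s

14 m/s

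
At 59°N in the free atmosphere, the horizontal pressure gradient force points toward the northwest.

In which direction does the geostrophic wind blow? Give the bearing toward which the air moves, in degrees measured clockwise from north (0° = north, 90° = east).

045°

The pressure-gradient force points toward the northwest (bearing 315°).
Geostrophic balance: in the Northern Hemisphere the Coriolis force deflects motion to the right, so the geostrophic wind blows 90° to the right of the pressure-gradient force (low pressure on the left).
Rotating 315° by 90° clockwise gives 045° — the wind blows toward the northeast.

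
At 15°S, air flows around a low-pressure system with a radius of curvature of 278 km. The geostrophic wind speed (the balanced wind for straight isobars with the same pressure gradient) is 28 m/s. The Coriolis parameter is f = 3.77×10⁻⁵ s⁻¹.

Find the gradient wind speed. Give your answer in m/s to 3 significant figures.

12.7 m/s

Around a low, centrifugal force acts outward with Coriolis, so pressure-gradient force balances both:
(1/ρ)|∂P/∂n| = fV + V²/R  →  V² + fR·V − fR·V_g = 0
With fR = 3.77×10⁻⁵ × 278×10³ m = 10.5 m/s:
V = [−fR + √((fR)² + 4 fR V_g)]/2 = [−10.5 + √(10.5² + 4×10.5×28)]/2 = 12.7 m/s
Subgeostrophic (V < V_g = 28 m/s), as expected around a low.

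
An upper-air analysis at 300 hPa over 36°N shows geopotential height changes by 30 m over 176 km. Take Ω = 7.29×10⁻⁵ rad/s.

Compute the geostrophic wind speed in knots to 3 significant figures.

37.9 knots

Coriolis parameter at 36°N:
f = 2Ω sin φ = 2 × 7.29×10⁻⁵ × sin 36° = 8.57×10⁻⁵ s⁻¹
Height gradient: |∂Z/∂n| = 30 m / 176000 m = 1.70×10⁻⁴
On a pressure surface, geostrophic balance gives V_g = (g/f)|∂Z/∂n|:
V_g = 9.81 × 1.70×10⁻⁴ / 8.57×10⁻⁵ = 19.5 m/s
Converting: 19.5 m/s × 1.944 = 37.9 knots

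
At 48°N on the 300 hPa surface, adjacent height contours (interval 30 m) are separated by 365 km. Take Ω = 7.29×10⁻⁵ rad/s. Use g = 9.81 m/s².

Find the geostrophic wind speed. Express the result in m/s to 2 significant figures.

7.4 m/s

Coriolis parameter at 48°N:
f = 2Ω sin φ = 2 × 7.29×10⁻⁵ × sin 48° = 1.08×10⁻⁴ s⁻¹
Height gradient: |∂Z/∂n| = 30 m / 365000 m = 8.22×10⁻⁵
On a pressure surface, geostrophic balance gives V_g = (g/f)|∂Z/∂n|:
V_g = 9.81 × 8.22×10⁻⁵ / 1.08×10⁻⁴ = 7.44 m/s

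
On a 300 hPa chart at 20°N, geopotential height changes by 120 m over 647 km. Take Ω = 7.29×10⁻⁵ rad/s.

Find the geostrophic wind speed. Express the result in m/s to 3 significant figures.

36.5 m/s

Coriolis parameter at 20°N:
f = 2Ω sin φ = 2 × 7.29×10⁻⁵ × sin 20° = 4.99×10⁻⁵ s⁻¹
Height gradient: |∂Z/∂n| = 120 m / 647000 m = 1.85×10⁻⁴
On a pressure surface, geostrophic balance gives V_g = (g/f)|∂Z/∂n|:
V_g = 9.81 × 1.85×10⁻⁴ / 4.99×10⁻⁵ = 36.5 m/s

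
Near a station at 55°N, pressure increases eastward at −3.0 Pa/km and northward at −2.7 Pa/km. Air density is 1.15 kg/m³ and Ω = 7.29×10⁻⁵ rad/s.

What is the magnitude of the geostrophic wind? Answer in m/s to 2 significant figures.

Coriolis parameter at 55°N:
f = 2Ω sin φ = 2 × 7.29×10⁻⁵ × sin 55° = 1.19×10⁻⁴ s⁻¹
Component geostrophic relations (x east, y north):
u_g = −(1/(fρ)) ∂P/∂y,  v_g = (1/(fρ)) ∂P/∂x
u_g = −(−2.7×10⁻³)/(1.19×10⁻⁴ × 1.15) = 19.7 m/s;  v_g = (−3.0×10⁻³)/(1.19×10⁻⁴ × 1.15) = −21.8 m/s
|V_g| = √(u_g² + v_g²) = 29.4 m/s

29 m/s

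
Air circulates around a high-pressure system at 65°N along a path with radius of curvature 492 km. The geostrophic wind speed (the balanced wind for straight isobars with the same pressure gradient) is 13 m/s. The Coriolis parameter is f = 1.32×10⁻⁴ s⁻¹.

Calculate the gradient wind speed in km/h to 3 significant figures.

64.7 km/h

Around a high, pressure-gradient force acts outward with centrifugal, so Coriolis balances both:
fV = (1/ρ)|∂P/∂n| + V²/R  →  V² − fR·V + fR·V_g = 0
With fR = 1.32×10⁻⁴ × 492×10³ m = 64.9 m/s:
V = [fR − √((fR)² − 4 fR V_g)]/2 = [64.9 − √(64.9² − 4×64.9×13)]/2 = 18 m/s
Supergeostrophic (V > V_g = 13 m/s), as expected around a high.
Converting: 18 m/s × 3.6 = 64.7 km/h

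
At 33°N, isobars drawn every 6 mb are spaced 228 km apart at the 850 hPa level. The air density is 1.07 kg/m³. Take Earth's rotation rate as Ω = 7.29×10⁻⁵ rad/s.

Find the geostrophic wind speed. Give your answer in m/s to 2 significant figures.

Coriolis parameter at 33°N:
f = 2Ω sin φ = 2 × 7.29×10⁻⁵ × sin 33° = 7.94×10⁻⁵ s⁻¹
Pressure gradient: |∂P/∂n| = 600 Pa / 228000 m = 2.63×10⁻³ Pa/m
Geostrophic balance (pressure-gradient force = Coriolis force):
V_g = (1/(fρ)) |∂P/∂n| = 2.63×10⁻³ / (7.94×10⁻⁵ × 1.07) = 31.0 m/s

31 m/s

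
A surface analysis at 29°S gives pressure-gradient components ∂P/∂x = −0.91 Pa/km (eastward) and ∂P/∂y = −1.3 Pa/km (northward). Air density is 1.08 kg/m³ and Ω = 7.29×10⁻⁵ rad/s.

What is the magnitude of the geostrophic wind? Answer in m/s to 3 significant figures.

Coriolis parameter at 29°S:
f = 2Ω sin φ = 2 × 7.29×10⁻⁵ × sin 29° = 7.07×10⁻⁵ s⁻¹
In the Southern Hemisphere f is negative: f = −7.07×10⁻⁵ s⁻¹.
Component geostrophic relations (x east, y north):
u_g = −(1/(fρ)) ∂P/∂y,  v_g = (1/(fρ)) ∂P/∂x
u_g = −(−1.3×10⁻³)/(−7.07×10⁻⁵ × 1.08) = −17.0 m/s;  v_g = (−0.91×10⁻³)/(−7.07×10⁻⁵ × 1.08) = 11.9 m/s
|V_g| = √(u_g² + v_g²) = 20.8 m/s

20.8 m/s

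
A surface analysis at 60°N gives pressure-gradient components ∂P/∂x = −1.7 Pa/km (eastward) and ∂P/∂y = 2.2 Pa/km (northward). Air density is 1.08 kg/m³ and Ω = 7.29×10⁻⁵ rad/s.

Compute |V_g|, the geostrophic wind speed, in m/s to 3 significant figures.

Coriolis parameter at 60°N:
f = 2Ω sin φ = 2 × 7.29×10⁻⁵ × sin 60° = 1.26×10⁻⁴ s⁻¹
Component geostrophic relations (x east, y north):
u_g = −(1/(fρ)) ∂P/∂y,  v_g = (1/(fρ)) ∂P/∂x
u_g = −(2.2×10⁻³)/(1.26×10⁻⁴ × 1.08) = −16.1 m/s;  v_g = (−1.7×10⁻³)/(1.26×10⁻⁴ × 1.08) = −12.5 m/s
|V_g| = √(u_g² + v_g²) = 20.4 m/s

20.4 m/s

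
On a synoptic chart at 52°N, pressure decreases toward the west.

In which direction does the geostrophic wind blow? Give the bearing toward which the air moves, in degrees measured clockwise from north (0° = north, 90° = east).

000°

The pressure-gradient force points toward the west (bearing 270°).
Geostrophic balance: in the Northern Hemisphere the Coriolis force deflects motion to the right, so the geostrophic wind blows 90° to the right of the pressure-gradient force (low pressure on the left).
Rotating 270° by 90° clockwise gives 000° — the wind blows toward the north.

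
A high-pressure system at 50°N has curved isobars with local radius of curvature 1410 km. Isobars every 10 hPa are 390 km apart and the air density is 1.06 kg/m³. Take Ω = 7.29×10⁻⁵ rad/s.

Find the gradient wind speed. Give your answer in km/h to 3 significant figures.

Coriolis parameter at 50°N:
f = 2Ω sin φ = 2 × 7.29×10⁻⁵ × sin 50° = 1.12×10⁻⁴ s⁻¹
Pressure gradient: |∂P/∂n| = 1000 Pa / 390000 m = 2.56×10⁻³ Pa/m
Geostrophic speed: V_g = |∂P/∂n|/(fρ) = 2.56×10⁻³/(1.12×10⁻⁴ × 1.06) = 21.7 m/s
Around a high, pressure-gradient force acts outward with centrifugal, so Coriolis balances both:
fV = (1/ρ)|∂P/∂n| + V²/R  →  V² − fR·V + fR·V_g = 0
With fR = 1.12×10⁻⁴ × 1410×10³ m = 157 m/s:
V = [fR − √((fR)² − 4 fR V_g)]/2 = [157 − √(157² − 4×157×21.7)]/2 = 25.9 m/s
Supergeostrophic (V > V_g = 21.7 m/s), as expected around a high.
Converting: 25.9 m/s × 3.6 = 93.3 km/h

93.3 km/h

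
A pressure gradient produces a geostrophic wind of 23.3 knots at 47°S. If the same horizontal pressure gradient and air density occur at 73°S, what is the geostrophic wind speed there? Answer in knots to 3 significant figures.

With the same pressure gradient and density, V_g ∝ 1/f ∝ 1/sin φ.
V₂ = V₁ · sin φ₁ / sin φ₂ = 23.3 × sin 47° / sin 73°
V₂ = 23.3 × 0.7314/0.9563 = 17.8 knots

17.8 knots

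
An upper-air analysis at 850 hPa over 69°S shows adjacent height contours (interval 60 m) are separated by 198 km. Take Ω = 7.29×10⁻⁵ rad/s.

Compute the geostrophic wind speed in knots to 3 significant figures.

42.5 knots

Coriolis parameter at 69°S:
f = 2Ω sin φ = 2 × 7.29×10⁻⁵ × sin 69° = 1.36×10⁻⁴ s⁻¹
Height gradient: |∂Z/∂n| = 60 m / 198000 m = 3.03×10⁻⁴
On a pressure surface, geostrophic balance gives V_g = (g/f)|∂Z/∂n|:
V_g = 9.81 × 3.03×10⁻⁴ / 1.36×10⁻⁴ = 21.8 m/s
Converting: 21.8 m/s × 1.944 = 42.5 knots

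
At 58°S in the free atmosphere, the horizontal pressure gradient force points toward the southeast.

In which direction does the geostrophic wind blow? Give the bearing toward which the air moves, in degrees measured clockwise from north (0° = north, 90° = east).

045°

The pressure-gradient force points toward the southeast (bearing 135°).
Geostrophic balance: in the Southern Hemisphere the Coriolis force deflects motion to the left, so the geostrophic wind blows 90° to the left of the pressure-gradient force (low pressure on the right).
Rotating 135° by 90° counterclockwise gives 045° — the wind blows toward the northeast.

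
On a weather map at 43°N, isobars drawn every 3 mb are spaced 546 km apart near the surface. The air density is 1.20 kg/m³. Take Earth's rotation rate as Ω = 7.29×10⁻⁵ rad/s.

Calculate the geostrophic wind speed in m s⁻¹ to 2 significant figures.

Coriolis parameter at 43°N:
f = 2Ω sin φ = 2 × 7.29×10⁻⁵ × sin 43° = 9.94×10⁻⁵ s⁻¹
Pressure gradient: |∂P/∂n| = 300 Pa / 546000 m = 5.49×10⁻⁴ Pa/m
Geostrophic balance (pressure-gradient force = Coriolis force):
V_g = (1/(fρ)) |∂P/∂n| = 5.49×10⁻⁴ / (9.94×10⁻⁵ × 1.20) = 4.60 m/s

4.6 m s⁻¹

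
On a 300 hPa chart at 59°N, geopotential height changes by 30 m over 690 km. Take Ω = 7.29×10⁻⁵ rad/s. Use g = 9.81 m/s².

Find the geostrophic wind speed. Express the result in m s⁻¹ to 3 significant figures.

3.41 m s⁻¹

Coriolis parameter at 59°N:
f = 2Ω sin φ = 2 × 7.29×10⁻⁵ × sin 59° = 1.25×10⁻⁴ s⁻¹
Height gradient: |∂Z/∂n| = 30 m / 690000 m = 4.35×10⁻⁵
On a pressure surface, geostrophic balance gives V_g = (g/f)|∂Z/∂n|:
V_g = 9.81 × 4.35×10⁻⁵ / 1.25×10⁻⁴ = 3.41 m/s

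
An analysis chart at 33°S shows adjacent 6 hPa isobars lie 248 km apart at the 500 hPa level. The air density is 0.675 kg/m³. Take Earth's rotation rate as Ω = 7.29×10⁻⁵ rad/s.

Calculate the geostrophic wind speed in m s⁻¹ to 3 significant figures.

Coriolis parameter at 33°S:
f = 2Ω sin φ = 2 × 7.29×10⁻⁵ × sin 33° = 7.94×10⁻⁵ s⁻¹
Pressure gradient: |∂P/∂n| = 600 Pa / 248000 m = 2.42×10⁻³ Pa/m
Geostrophic balance (pressure-gradient force = Coriolis force):
V_g = (1/(fρ)) |∂P/∂n| = 2.42×10⁻³ / (7.94×10⁻⁵ × 0.675) = 45.1 m/s

45.1 m s⁻¹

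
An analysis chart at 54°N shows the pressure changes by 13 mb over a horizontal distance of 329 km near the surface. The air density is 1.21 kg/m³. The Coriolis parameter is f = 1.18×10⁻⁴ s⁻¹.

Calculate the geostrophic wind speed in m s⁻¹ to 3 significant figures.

27.7 m s⁻¹

Pressure gradient: |∂P/∂n| = 1300 Pa / 329000 m = 3.95×10⁻³ Pa/m
Geostrophic balance (pressure-gradient force = Coriolis force):
V_g = (1/(fρ)) |∂P/∂n| = 3.95×10⁻³ / (1.18×10⁻⁴ × 1.21) = 27.7 m/s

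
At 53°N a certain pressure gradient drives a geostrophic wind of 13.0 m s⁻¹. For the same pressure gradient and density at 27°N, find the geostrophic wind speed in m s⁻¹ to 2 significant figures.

23 m s⁻¹

With the same pressure gradient and density, V_g ∝ 1/f ∝ 1/sin φ.
V₂ = V₁ · sin φ₁ / sin φ₂ = 13.0 × sin 53° / sin 27°
V₂ = 13.0 × 0.7986/0.4540 = 23 m s⁻¹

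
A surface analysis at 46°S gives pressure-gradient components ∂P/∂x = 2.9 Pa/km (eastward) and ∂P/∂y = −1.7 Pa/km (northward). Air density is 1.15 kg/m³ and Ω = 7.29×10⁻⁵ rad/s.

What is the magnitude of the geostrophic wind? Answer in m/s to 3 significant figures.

27.9 m/s

Coriolis parameter at 46°S:
f = 2Ω sin φ = 2 × 7.29×10⁻⁵ × sin 46° = 1.05×10⁻⁴ s⁻¹
In the Southern Hemisphere f is negative: f = −1.05×10⁻⁴ s⁻¹.
Component geostrophic relations (x east, y north):
u_g = −(1/(fρ)) ∂P/∂y,  v_g = (1/(fρ)) ∂P/∂x
u_g = −(−1.7×10⁻³)/(−1.05×10⁻⁴ × 1.15) = −14.1 m/s;  v_g = (2.9×10⁻³)/(−1.05×10⁻⁴ × 1.15) = −24.0 m/s
|V_g| = √(u_g² + v_g²) = 27.9 m/s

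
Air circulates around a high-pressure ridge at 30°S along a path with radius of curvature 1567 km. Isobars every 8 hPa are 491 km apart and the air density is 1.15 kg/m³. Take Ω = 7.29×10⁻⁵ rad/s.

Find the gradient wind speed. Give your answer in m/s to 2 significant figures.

25 m/s

Coriolis parameter at 30°S:
f = 2Ω sin φ = 2 × 7.29×10⁻⁵ × sin 30° = 7.29×10⁻⁵ s⁻¹
Pressure gradient: |∂P/∂n| = 800 Pa / 491000 m = 1.63×10⁻³ Pa/m
Geostrophic speed: V_g = |∂P/∂n|/(fρ) = 1.63×10⁻³/(7.29×10⁻⁵ × 1.15) = 19.4 m/s
Around a high, pressure-gradient force acts outward with centrifugal, so Coriolis balances both:
fV = (1/ρ)|∂P/∂n| + V²/R  →  V² − fR·V + fR·V_g = 0
With fR = 7.29×10⁻⁵ × 1567×10³ m = 114 m/s:
V = [fR − √((fR)² − 4 fR V_g)]/2 = [114 − √(114² − 4×114×19.4)]/2 = 24.8 m/s
Supergeostrophic (V > V_g = 19.4 m/s), as expected around a high.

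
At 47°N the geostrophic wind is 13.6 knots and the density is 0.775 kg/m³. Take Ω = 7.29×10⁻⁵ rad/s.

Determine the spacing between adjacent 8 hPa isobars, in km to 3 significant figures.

1380 km

Coriolis parameter at 47°N:
f = 2Ω sin φ = 2 × 7.29×10⁻⁵ × sin 47° = 1.07×10⁻⁴ s⁻¹
Wind speed in SI: 13.6 knots = 7.00 m/s
Geostrophic balance rearranged: |∂P/∂n| = f ρ V_g
|∂P/∂n| = 1.07×10⁻⁴ × 0.775 × 7.00 = 5.78×10⁻⁴ Pa/m
Isobar spacing: Δn = ΔP/|∂P/∂n| = 800 Pa / 5.78×10⁻⁴ Pa/m = 1383650 m ≈ 1380 km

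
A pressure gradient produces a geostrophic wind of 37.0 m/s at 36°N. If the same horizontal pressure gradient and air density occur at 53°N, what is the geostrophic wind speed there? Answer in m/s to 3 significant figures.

27.2 m/s

With the same pressure gradient and density, V_g ∝ 1/f ∝ 1/sin φ.
V₂ = V₁ · sin φ₁ / sin φ₂ = 37.0 × sin 36° / sin 53°
V₂ = 37.0 × 0.5878/0.7986 = 27.2 m/s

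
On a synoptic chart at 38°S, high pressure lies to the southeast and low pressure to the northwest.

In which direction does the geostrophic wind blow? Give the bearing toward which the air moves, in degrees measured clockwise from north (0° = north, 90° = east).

The pressure-gradient force points toward the northwest (bearing 315°).
Geostrophic balance: in the Southern Hemisphere the Coriolis force deflects motion to the left, so the geostrophic wind blows 90° to the left of the pressure-gradient force (low pressure on the right).
Rotating 315° by 90° counterclockwise gives 225° — the wind blows toward the southwest.

225°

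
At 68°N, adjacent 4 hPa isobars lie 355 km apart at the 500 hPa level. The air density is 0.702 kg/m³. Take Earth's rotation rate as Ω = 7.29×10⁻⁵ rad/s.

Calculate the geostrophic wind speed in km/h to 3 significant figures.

Coriolis parameter at 68°N:
f = 2Ω sin φ = 2 × 7.29×10⁻⁵ × sin 68° = 1.35×10⁻⁴ s⁻¹
Pressure gradient: |∂P/∂n| = 400 Pa / 355000 m = 1.13×10⁻³ Pa/m
Geostrophic balance (pressure-gradient force = Coriolis force):
V_g = (1/(fρ)) |∂P/∂n| = 1.13×10⁻³ / (1.35×10⁻⁴ × 0.702) = 11.9 m/s
Converting: 11.9 m/s × 3.6 = 42.7 km/h

42.7 km/h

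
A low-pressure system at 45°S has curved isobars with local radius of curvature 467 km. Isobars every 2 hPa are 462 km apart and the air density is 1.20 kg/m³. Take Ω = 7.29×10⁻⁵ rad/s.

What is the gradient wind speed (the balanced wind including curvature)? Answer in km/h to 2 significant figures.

Coriolis parameter at 45°S:
f = 2Ω sin φ = 2 × 7.29×10⁻⁵ × sin 45° = 1.03×10⁻⁴ s⁻¹
Pressure gradient: |∂P/∂n| = 200 Pa / 462000 m = 4.33×10⁻⁴ Pa/m
Geostrophic speed: V_g = |∂P/∂n|/(fρ) = 4.33×10⁻⁴/(1.03×10⁻⁴ × 1.20) = 3.50 m/s
Around a low, centrifugal force acts outward with Coriolis, so pressure-gradient force balances both:
(1/ρ)|∂P/∂n| = fV + V²/R  →  V² + fR·V − fR·V_g = 0
With fR = 1.03×10⁻⁴ × 467×10³ m = 48.1 m/s:
V = [−fR + √((fR)² + 4 fR V_g)]/2 = [−48.1 + √(48.1² + 4×48.1×3.5)]/2 = 3.28 m/s
Subgeostrophic (V < V_g = 3.5 m/s), as expected around a low.
Converting: 3.28 m/s × 3.6 = 12 km/h

12 km/h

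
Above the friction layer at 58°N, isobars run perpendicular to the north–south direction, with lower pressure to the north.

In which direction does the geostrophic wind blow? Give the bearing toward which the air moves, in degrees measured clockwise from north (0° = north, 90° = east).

090°

The pressure-gradient force points toward the north (bearing 000°).
Geostrophic balance: in the Northern Hemisphere the Coriolis force deflects motion to the right, so the geostrophic wind blows 90° to the right of the pressure-gradient force (low pressure on the left).
Rotating 000° by 90° clockwise gives 090° — the wind blows toward the east.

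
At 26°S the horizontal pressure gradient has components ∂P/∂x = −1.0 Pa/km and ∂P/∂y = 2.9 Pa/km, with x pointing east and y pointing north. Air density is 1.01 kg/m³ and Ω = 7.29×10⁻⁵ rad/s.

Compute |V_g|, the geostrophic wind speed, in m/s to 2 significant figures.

48 m/s

Coriolis parameter at 26°S:
f = 2Ω sin φ = 2 × 7.29×10⁻⁵ × sin 26° = 6.39×10⁻⁵ s⁻¹
In the Southern Hemisphere f is negative: f = −6.39×10⁻⁵ s⁻¹.
Component geostrophic relations (x east, y north):
u_g = −(1/(fρ)) ∂P/∂y,  v_g = (1/(fρ)) ∂P/∂x
u_g = −(2.9×10⁻³)/(−6.39×10⁻⁵ × 1.01) = 44.9 m/s;  v_g = (−1.0×10⁻³)/(−6.39×10⁻⁵ × 1.01) = 15.5 m/s
|V_g| = √(u_g² + v_g²) = 47.5 m/s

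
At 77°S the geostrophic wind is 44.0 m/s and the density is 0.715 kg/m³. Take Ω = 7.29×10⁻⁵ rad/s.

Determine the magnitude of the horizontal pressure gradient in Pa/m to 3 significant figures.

Coriolis parameter at 77°S:
f = 2Ω sin φ = 2 × 7.29×10⁻⁵ × sin 77° = 1.42×10⁻⁴ s⁻¹
Geostrophic balance rearranged: |∂P/∂n| = f ρ V_g
|∂P/∂n| = 1.42×10⁻⁴ × 0.715 × 44.0 = 4.47×10⁻³ Pa/m

4.47×10⁻³ Pa/m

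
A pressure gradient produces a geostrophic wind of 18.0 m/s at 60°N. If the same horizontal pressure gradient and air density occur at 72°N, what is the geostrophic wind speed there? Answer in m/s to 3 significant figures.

16.4 m/s

With the same pressure gradient and density, V_g ∝ 1/f ∝ 1/sin φ.
V₂ = V₁ · sin φ₁ / sin φ₂ = 18.0 × sin 60° / sin 72°
V₂ = 18.0 × 0.8660/0.9511 = 16.4 m/s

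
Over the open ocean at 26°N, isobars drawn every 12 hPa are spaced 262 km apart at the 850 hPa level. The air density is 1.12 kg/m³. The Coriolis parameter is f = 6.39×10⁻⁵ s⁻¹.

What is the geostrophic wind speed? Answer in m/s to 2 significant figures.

Pressure gradient: |∂P/∂n| = 1200 Pa / 262000 m = 4.58×10⁻³ Pa/m
Geostrophic balance (pressure-gradient force = Coriolis force):
V_g = (1/(fρ)) |∂P/∂n| = 4.58×10⁻³ / (6.39×10⁻⁵ × 1.12) = 64.0 m/s

64 m/s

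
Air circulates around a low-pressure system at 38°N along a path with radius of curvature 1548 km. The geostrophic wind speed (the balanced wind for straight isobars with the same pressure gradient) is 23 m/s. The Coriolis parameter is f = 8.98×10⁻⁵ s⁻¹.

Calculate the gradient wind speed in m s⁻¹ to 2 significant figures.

Around a low, centrifugal force acts outward with Coriolis, so pressure-gradient force balances both:
(1/ρ)|∂P/∂n| = fV + V²/R  →  V² + fR·V − fR·V_g = 0
With fR = 8.98×10⁻⁵ × 1548×10³ m = 139 m/s:
V = [−fR + √((fR)² + 4 fR V_g)]/2 = [−139 + √(139² + 4×139×23)]/2 = 20.1 m/s
Subgeostrophic (V < V_g = 23 m/s), as expected around a low.

20 m s⁻¹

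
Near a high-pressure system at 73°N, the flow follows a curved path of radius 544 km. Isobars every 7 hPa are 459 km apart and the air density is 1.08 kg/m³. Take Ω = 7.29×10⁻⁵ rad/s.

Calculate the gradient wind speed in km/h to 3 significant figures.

Coriolis parameter at 73°N:
f = 2Ω sin φ = 2 × 7.29×10⁻⁵ × sin 73° = 1.39×10⁻⁴ s⁻¹
Pressure gradient: |∂P/∂n| = 700 Pa / 459000 m = 1.53×10⁻³ Pa/m
Geostrophic speed: V_g = |∂P/∂n|/(fρ) = 1.53×10⁻³/(1.39×10⁻⁴ × 1.08) = 10.1 m/s
Around a high, pressure-gradient force acts outward with centrifugal, so Coriolis balances both:
fV = (1/ρ)|∂P/∂n| + V²/R  →  V² − fR·V + fR·V_g = 0
With fR = 1.39×10⁻⁴ × 544×10³ m = 75.8 m/s:
V = [fR − √((fR)² − 4 fR V_g)]/2 = [75.8 − √(75.8² − 4×75.8×10.1)]/2 = 12 m/s
Supergeostrophic (V > V_g = 10.1 m/s), as expected around a high.
Converting: 12 m/s × 3.6 = 43.3 km/h

43.3 km/h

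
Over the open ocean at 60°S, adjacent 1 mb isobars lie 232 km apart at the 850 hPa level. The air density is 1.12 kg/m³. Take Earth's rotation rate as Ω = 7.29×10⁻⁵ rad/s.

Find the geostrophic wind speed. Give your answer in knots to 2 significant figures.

5.9 knots

Coriolis parameter at 60°S:
f = 2Ω sin φ = 2 × 7.29×10⁻⁵ × sin 60° = 1.26×10⁻⁴ s⁻¹
Pressure gradient: |∂P/∂n| = 100 Pa / 232000 m = 4.31×10⁻⁴ Pa/m
Geostrophic balance (pressure-gradient force = Coriolis force):
V_g = (1/(fρ)) |∂P/∂n| = 4.31×10⁻⁴ / (1.26×10⁻⁴ × 1.12) = 3.05 m/s
Converting: 3.05 m/s × 1.944 = 5.9 knots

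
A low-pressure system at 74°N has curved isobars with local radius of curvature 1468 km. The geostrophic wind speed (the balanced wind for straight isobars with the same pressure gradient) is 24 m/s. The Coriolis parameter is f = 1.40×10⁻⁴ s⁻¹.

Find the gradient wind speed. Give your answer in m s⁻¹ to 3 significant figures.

Around a low, centrifugal force acts outward with Coriolis, so pressure-gradient force balances both:
(1/ρ)|∂P/∂n| = fV + V²/R  →  V² + fR·V − fR·V_g = 0
With fR = 1.40×10⁻⁴ × 1468×10³ m = 206 m/s:
V = [−fR + √((fR)² + 4 fR V_g)]/2 = [−206 + √(206² + 4×206×24)]/2 = 21.7 m/s
Subgeostrophic (V < V_g = 24 m/s), as expected around a low.

21.7 m s⁻¹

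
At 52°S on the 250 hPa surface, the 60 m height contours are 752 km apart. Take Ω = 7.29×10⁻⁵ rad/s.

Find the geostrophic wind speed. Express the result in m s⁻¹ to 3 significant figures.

Coriolis parameter at 52°S:
f = 2Ω sin φ = 2 × 7.29×10⁻⁵ × sin 52° = 1.15×10⁻⁴ s⁻¹
Height gradient: |∂Z/∂n| = 60 m / 752000 m = 7.98×10⁻⁵
On a pressure surface, geostrophic balance gives V_g = (g/f)|∂Z/∂n|:
V_g = 9.81 × 7.98×10⁻⁵ / 1.15×10⁻⁴ = 6.81 m/s

6.81 m s⁻¹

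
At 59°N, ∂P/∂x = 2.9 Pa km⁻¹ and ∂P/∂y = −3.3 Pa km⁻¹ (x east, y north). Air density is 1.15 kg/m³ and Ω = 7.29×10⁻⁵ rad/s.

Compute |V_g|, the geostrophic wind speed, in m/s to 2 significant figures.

31 m/s

Coriolis parameter at 59°N:
f = 2Ω sin φ = 2 × 7.29×10⁻⁵ × sin 59° = 1.25×10⁻⁴ s⁻¹
Component geostrophic relations (x east, y north):
u_g = −(1/(fρ)) ∂P/∂y,  v_g = (1/(fρ)) ∂P/∂x
u_g = −(−3.3×10⁻³)/(1.25×10⁻⁴ × 1.15) = 23.0 m/s;  v_g = (2.9×10⁻³)/(1.25×10⁻⁴ × 1.15) = 20.2 m/s
|V_g| = √(u_g² + v_g²) = 30.6 m/s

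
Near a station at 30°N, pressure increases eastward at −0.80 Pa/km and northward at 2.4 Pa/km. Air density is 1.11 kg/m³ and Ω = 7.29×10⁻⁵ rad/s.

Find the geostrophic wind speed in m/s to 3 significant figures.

31.3 m/s

Coriolis parameter at 30°N:
f = 2Ω sin φ = 2 × 7.29×10⁻⁵ × sin 30° = 7.29×10⁻⁵ s⁻¹
Component geostrophic relations (x east, y north):
u_g = −(1/(fρ)) ∂P/∂y,  v_g = (1/(fρ)) ∂P/∂x
u_g = −(2.4×10⁻³)/(7.29×10⁻⁵ × 1.11) = −29.7 m/s;  v_g = (−0.80×10⁻³)/(7.29×10⁻⁵ × 1.11) = −9.89 m/s
|V_g| = √(u_g² + v_g²) = 31.3 m/s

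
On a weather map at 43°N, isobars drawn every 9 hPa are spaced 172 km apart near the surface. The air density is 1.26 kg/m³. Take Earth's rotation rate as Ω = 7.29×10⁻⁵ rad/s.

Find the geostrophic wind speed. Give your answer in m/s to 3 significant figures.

Coriolis parameter at 43°N:
f = 2Ω sin φ = 2 × 7.29×10⁻⁵ × sin 43° = 9.94×10⁻⁵ s⁻¹
Pressure gradient: |∂P/∂n| = 900 Pa / 172000 m = 5.23×10⁻³ Pa/m
Geostrophic balance (pressure-gradient force = Coriolis force):
V_g = (1/(fρ)) |∂P/∂n| = 5.23×10⁻³ / (9.94×10⁻⁵ × 1.26) = 41.8 m/s

41.8 m/s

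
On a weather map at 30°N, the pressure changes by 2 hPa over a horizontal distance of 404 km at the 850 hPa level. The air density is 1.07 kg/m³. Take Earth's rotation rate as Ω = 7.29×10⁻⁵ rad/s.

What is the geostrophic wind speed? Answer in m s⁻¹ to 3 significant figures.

Coriolis parameter at 30°N:
f = 2Ω sin φ = 2 × 7.29×10⁻⁵ × sin 30° = 7.29×10⁻⁵ s⁻¹
Pressure gradient: |∂P/∂n| = 200 Pa / 404000 m = 4.95×10⁻⁴ Pa/m
Geostrophic balance (pressure-gradient force = Coriolis force):
V_g = (1/(fρ)) |∂P/∂n| = 4.95×10⁻⁴ / (7.29×10⁻⁵ × 1.07) = 6.35 m/s

6.35 m s⁻¹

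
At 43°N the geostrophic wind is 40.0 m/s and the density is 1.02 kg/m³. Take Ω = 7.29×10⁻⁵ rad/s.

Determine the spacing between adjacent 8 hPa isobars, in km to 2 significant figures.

200 km

Coriolis parameter at 43°N:
f = 2Ω sin φ = 2 × 7.29×10⁻⁵ × sin 43° = 9.94×10⁻⁵ s⁻¹
Geostrophic balance rearranged: |∂P/∂n| = f ρ V_g
|∂P/∂n| = 9.94×10⁻⁵ × 1.02 × 40.0 = 4.06×10⁻³ Pa/m
Isobar spacing: Δn = ΔP/|∂P/∂n| = 800 Pa / 4.06×10⁻³ Pa/m = 197192 m ≈ 200 km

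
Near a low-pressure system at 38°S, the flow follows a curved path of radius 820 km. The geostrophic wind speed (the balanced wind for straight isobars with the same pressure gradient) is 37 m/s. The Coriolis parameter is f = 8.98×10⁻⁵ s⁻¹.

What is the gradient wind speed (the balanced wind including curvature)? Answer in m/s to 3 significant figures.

Around a low, centrifugal force acts outward with Coriolis, so pressure-gradient force balances both:
(1/ρ)|∂P/∂n| = fV + V²/R  →  V² + fR·V − fR·V_g = 0
With fR = 8.98×10⁻⁵ × 820×10³ m = 73.6 m/s:
V = [−fR + √((fR)² + 4 fR V_g)]/2 = [−73.6 + √(73.6² + 4×73.6×37)]/2 = 27.1 m/s
Subgeostrophic (V < V_g = 37 m/s), as expected around a low.

27.1 m/s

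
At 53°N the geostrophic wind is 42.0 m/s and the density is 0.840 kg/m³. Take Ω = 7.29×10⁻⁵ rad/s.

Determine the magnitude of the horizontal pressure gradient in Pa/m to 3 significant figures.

Coriolis parameter at 53°N:
f = 2Ω sin φ = 2 × 7.29×10⁻⁵ × sin 53° = 1.16×10⁻⁴ s⁻¹
Geostrophic balance rearranged: |∂P/∂n| = f ρ V_g
|∂P/∂n| = 1.16×10⁻⁴ × 0.840 × 42.0 = 4.11×10⁻³ Pa/m

4.11×10⁻³ Pa/m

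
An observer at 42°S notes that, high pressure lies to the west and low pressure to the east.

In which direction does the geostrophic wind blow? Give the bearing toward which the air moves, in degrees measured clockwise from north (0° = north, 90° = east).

000°

The pressure-gradient force points toward the east (bearing 090°).
Geostrophic balance: in the Southern Hemisphere the Coriolis force deflects motion to the left, so the geostrophic wind blows 90° to the left of the pressure-gradient force (low pressure on the right).
Rotating 090° by 90° counterclockwise gives 000° — the wind blows toward the north.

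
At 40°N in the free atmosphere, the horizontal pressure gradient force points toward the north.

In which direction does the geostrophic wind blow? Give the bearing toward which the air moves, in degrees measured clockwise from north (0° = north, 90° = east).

The pressure-gradient force points toward the north (bearing 000°).
Geostrophic balance: in the Northern Hemisphere the Coriolis force deflects motion to the right, so the geostrophic wind blows 90° to the right of the pressure-gradient force (low pressure on the left).
Rotating 000° by 90° clockwise gives 090° — the wind blows toward the east.

090°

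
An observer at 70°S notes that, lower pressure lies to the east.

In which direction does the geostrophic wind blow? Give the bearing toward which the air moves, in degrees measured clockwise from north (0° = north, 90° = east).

The pressure-gradient force points toward the east (bearing 090°).
Geostrophic balance: in the Southern Hemisphere the Coriolis force deflects motion to the left, so the geostrophic wind blows 90° to the left of the pressure-gradient force (low pressure on the right).
Rotating 090° by 90° counterclockwise gives 000° — the wind blows toward the north.

000°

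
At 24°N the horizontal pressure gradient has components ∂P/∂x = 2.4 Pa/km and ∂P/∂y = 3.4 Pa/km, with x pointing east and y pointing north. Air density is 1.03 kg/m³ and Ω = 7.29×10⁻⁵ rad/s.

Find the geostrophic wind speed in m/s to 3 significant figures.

68.1 m/s

Coriolis parameter at 24°N:
f = 2Ω sin φ = 2 × 7.29×10⁻⁵ × sin 24° = 5.93×10⁻⁵ s⁻¹
Component geostrophic relations (x east, y north):
u_g = −(1/(fρ)) ∂P/∂y,  v_g = (1/(fρ)) ∂P/∂x
u_g = −(3.4×10⁻³)/(5.93×10⁻⁵ × 1.03) = −55.7 m/s;  v_g = (2.4×10⁻³)/(5.93×10⁻⁵ × 1.03) = 39.3 m/s
|V_g| = √(u_g² + v_g²) = 68.1 m/s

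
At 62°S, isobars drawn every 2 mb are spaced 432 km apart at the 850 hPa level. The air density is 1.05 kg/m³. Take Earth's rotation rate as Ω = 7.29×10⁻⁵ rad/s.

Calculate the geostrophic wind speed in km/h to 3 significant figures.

12.3 km/h

Coriolis parameter at 62°S:
f = 2Ω sin φ = 2 × 7.29×10⁻⁵ × sin 62° = 1.29×10⁻⁴ s⁻¹
Pressure gradient: |∂P/∂n| = 200 Pa / 432000 m = 4.63×10⁻⁴ Pa/m
Geostrophic balance (pressure-gradient force = Coriolis force):
V_g = (1/(fρ)) |∂P/∂n| = 4.63×10⁻⁴ / (1.29×10⁻⁴ × 1.05) = 3.43 m/s
Converting: 3.43 m/s × 3.6 = 12.3 km/h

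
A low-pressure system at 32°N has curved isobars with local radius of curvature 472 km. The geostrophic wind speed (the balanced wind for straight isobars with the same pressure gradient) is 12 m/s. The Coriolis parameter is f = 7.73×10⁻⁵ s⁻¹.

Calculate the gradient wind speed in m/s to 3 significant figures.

Around a low, centrifugal force acts outward with Coriolis, so pressure-gradient force balances both:
(1/ρ)|∂P/∂n| = fV + V²/R  →  V² + fR·V − fR·V_g = 0
With fR = 7.73×10⁻⁵ × 472×10³ m = 36.5 m/s:
V = [−fR + √((fR)² + 4 fR V_g)]/2 = [−36.5 + √(36.5² + 4×36.5×12)]/2 = 9.52 m/s
Subgeostrophic (V < V_g = 12 m/s), as expected around a low.

9.52 m/s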